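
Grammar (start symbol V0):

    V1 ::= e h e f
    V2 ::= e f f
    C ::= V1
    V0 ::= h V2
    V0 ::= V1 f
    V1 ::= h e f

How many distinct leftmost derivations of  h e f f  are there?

Parse trees for h e f f:
  [V0 h [V2 e f f]]
  [V0 [V1 h e f] f]

2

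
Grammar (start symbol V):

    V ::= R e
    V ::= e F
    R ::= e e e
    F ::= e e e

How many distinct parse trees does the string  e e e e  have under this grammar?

2

Parse trees for e e e e:
  [V [R e e e] e]
  [V e [F e e e]]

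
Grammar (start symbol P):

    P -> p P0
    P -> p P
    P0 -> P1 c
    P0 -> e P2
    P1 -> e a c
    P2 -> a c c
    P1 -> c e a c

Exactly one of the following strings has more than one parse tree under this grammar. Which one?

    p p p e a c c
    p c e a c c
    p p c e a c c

p p p e a c c

p p p e a c c: 2 trees
p c e a c c: 1 tree
p p c e a c c: 1 tree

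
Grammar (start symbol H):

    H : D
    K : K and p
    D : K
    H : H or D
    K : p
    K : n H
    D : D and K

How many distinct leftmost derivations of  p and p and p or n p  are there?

Parse trees for p and p and p or n p:
  [H [H [D [K [K [K p] and p] and p]]] or [D [K n [H [D [K p]]]]]]
  [H [H [D [D [K p]] and [K [K p] and p]]] or [D [K n [H [D [K p]]]]]]
  [H [H [D [D [K [K p] and p]] and [K p]]] or [D [K n [H [D [K p]]]]]]
  [H [H [D [D [D [K p]] and [K p]] and [K p]]] or [D [K n [H [D [K p]]]]]]

4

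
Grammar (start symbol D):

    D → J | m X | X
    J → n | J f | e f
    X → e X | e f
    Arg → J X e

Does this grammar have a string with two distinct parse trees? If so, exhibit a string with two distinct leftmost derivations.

Witness: e f

Derivation 1: D ⇒ J ⇒ e f
Derivation 2: D ⇒ X ⇒ e f

Two distinct leftmost derivations for the same string.

Ambiguous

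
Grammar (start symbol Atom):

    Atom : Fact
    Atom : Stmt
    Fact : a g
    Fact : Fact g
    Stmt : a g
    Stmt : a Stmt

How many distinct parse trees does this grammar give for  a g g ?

Parse trees for a g g:
  [Atom [Fact [Fact a g] g]]

1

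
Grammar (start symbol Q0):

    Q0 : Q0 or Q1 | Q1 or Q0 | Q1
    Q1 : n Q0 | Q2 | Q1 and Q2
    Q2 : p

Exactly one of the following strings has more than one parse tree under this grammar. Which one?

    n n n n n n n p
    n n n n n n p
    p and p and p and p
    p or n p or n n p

n n n n n n n p: 1 tree
n n n n n n p: 1 tree
p and p and p and p: 1 tree
p or n p or n n p: 8 trees

p or n p or n n p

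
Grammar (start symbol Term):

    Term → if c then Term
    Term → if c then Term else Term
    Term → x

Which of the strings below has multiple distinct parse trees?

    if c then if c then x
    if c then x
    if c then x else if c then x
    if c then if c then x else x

if c then if c then x: 1 tree
if c then x: 1 tree
if c then x else if c then x: 1 tree
if c then if c then x else x: 2 trees

if c then if c then x else x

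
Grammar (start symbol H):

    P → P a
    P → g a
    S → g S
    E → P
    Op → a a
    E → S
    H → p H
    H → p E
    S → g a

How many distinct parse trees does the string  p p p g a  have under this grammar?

2

Parse trees for p p p g a:
  [H p [H p [H p [E [P g a]]]]]
  [H p [H p [H p [E [S g a]]]]]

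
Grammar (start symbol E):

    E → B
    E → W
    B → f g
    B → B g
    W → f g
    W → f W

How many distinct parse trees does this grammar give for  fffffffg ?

Parse trees for fffffffg:
  [E [W f [W f [W f [W f [W f [W f [W f g]]]]]]]]

1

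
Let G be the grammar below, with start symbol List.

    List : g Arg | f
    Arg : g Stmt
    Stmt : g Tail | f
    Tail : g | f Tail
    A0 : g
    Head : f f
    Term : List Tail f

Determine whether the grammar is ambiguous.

Unambiguous

(A0, Head, Term are unreachable from List, so their rules don't affect L(List).) Each reachable nonterminal has at most one production per leading terminal, and all productions are right-linear; the derivation is determined token-by-token.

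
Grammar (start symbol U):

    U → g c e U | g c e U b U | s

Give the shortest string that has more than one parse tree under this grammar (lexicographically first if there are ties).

g c e g c e s b s

length 1: no string has ≥2 trees
length 4: no string has ≥2 trees
length 6: no string has ≥2 trees
length 7: no string has ≥2 trees
length 9: g c e g c e s b s has 2 parse trees

Two derivations of g c e g c e s b s:
  U ⇒ g c e U ⇒ g c e g c e U b U ⇒ g c e g c e s b U ⇒ g c e g c e s b s
  U ⇒ g c e U b U ⇒ g c e g c e U b U ⇒ g c e g c e s b U ⇒ g c e g c e s b s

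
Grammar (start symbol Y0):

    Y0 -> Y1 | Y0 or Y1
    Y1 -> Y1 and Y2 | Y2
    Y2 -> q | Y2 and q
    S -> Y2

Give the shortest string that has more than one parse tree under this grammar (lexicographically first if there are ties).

q and q

length 1: no string has ≥2 trees
length 3: q and q has 2 parse trees

Two derivations of q and q:
  Y0 ⇒ Y1 ⇒ Y1 and Y2 ⇒ Y2 and Y2 ⇒ q and Y2 ⇒ q and q
  Y0 ⇒ Y1 ⇒ Y2 ⇒ Y2 and q ⇒ q and q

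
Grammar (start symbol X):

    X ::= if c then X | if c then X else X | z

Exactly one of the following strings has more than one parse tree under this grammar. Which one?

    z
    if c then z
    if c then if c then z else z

z: 1 tree
if c then z: 1 tree
if c then if c then z else z: 2 trees

if c then if c then z else z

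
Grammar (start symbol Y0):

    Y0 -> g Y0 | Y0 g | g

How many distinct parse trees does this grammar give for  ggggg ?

16

Parse trees for ggggg (showing first 6 of 16):
  [Y0 g [Y0 g [Y0 g [Y0 g [Y0 g]]]]]
  [Y0 g [Y0 g [Y0 g [Y0 [Y0 g] g]]]]
  [Y0 g [Y0 g [Y0 [Y0 g [Y0 g]] g]]]
  [Y0 g [Y0 g [Y0 [Y0 [Y0 g] g] g]]]
  [Y0 g [Y0 [Y0 g [Y0 g [Y0 g]]] g]]
  [Y0 g [Y0 [Y0 g [Y0 [Y0 g] g]] g]]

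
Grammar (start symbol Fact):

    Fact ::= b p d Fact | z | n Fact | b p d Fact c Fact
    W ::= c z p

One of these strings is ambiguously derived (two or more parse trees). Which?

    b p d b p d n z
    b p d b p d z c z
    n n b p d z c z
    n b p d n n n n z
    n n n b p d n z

b p d b p d n z: 1 tree
b p d b p d z c z: 2 trees
n n b p d z c z: 1 tree
n b p d n n n n z: 1 tree
n n n b p d n z: 1 tree

b p d b p d z c z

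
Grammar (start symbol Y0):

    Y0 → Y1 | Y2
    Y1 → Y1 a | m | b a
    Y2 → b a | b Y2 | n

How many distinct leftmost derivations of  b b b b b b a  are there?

1

Parse trees for b b b b b b a:
  [Y0 [Y2 b [Y2 b [Y2 b [Y2 b [Y2 b [Y2 b a]]]]]]]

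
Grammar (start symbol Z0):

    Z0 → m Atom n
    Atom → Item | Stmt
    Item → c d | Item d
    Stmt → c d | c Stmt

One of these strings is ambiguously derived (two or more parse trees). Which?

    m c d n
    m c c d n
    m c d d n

m c d n: 2 trees
m c c d n: 1 tree
m c d d n: 1 tree

m c d n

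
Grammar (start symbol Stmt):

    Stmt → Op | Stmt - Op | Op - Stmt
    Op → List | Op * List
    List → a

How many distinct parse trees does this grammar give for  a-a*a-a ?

Parse trees for a-a*a-a:
  [Stmt [Stmt [Stmt [Op [List a]]] - [Op [Op [List a]] * [List a]]] - [Op [List a]]]
  [Stmt [Stmt [Op [List a]] - [Stmt [Op [Op [List a]] * [List a]]]] - [Op [List a]]]
  [Stmt [Op [List a]] - [Stmt [Stmt [Op [Op [List a]] * [List a]]] - [Op [List a]]]]
  [Stmt [Op [List a]] - [Stmt [Op [Op [List a]] * [List a]] - [Stmt [Op [List a]]]]]

4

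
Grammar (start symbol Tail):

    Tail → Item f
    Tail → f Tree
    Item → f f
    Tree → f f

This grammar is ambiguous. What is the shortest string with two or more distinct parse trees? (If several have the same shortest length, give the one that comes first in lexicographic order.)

length 3: f f f has 2 parse trees

Two derivations of f f f:
  Tail ⇒ Item f ⇒ f f f
  Tail ⇒ f Tree ⇒ f f f

f f f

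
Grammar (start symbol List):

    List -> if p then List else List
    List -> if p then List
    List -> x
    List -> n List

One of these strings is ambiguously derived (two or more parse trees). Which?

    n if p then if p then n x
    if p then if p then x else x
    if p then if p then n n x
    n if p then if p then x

if p then if p then x else x

n if p then if p then n x: 1 tree
if p then if p then x else x: 2 trees
if p then if p then n n x: 1 tree
n if p then if p then x: 1 tree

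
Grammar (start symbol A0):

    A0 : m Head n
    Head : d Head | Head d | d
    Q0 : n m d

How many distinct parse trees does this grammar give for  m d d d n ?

Parse trees for m d d d n:
  [A0 m [Head d [Head d [Head d]]] n]
  [A0 m [Head d [Head [Head d] d]] n]
  [A0 m [Head [Head d [Head d]] d] n]
  [A0 m [Head [Head [Head d] d] d] n]

4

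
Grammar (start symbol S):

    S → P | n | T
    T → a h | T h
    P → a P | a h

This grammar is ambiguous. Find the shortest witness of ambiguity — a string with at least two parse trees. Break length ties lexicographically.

length 1: no string has ≥2 trees
length 2: a h has 2 parse trees

Two derivations of a h:
  S ⇒ P ⇒ a h
  S ⇒ T ⇒ a h

a h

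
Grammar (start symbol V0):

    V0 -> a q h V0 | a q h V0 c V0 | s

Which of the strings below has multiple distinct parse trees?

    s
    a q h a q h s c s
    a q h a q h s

a q h a q h s c s

s: 1 tree
a q h a q h s c s: 2 trees
a q h a q h s: 1 tree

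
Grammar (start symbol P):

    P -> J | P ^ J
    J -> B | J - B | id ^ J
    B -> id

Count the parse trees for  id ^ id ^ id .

Parse trees for id ^ id ^ id:
  [P [J id ^ [J id ^ [J [B id]]]]]
  [P [P [J [B id]]] ^ [J id ^ [J [B id]]]]
  [P [P [J id ^ [J [B id]]]] ^ [J [B id]]]
  [P [P [P [J [B id]]] ^ [J [B id]]] ^ [J [B id]]]

4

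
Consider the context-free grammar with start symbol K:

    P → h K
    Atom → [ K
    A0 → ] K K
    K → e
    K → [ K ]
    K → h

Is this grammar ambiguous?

Unambiguous

(P, A0, Atom are unreachable from K, so their rules don't affect L(K).) L(K) is { openⁿ atom closeⁿ : n ≥ 0 }. The bracket depth fixes n, and the derivation is forced at every step.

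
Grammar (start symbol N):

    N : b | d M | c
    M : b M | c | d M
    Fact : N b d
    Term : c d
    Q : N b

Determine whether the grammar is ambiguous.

Only N, M are reachable from N; ignoring the rest: Each reachable nonterminal has at most one production per leading terminal, and all productions are right-linear; the derivation is determined token-by-token.

Unambiguous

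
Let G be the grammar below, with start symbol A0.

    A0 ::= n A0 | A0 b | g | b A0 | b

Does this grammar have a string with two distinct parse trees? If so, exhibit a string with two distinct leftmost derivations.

Witness: b b

Derivation 1: A0 ⇒ A0 b ⇒ b b
Derivation 2: A0 ⇒ b A0 ⇒ b b

Two distinct leftmost derivations for the same string.

Ambiguous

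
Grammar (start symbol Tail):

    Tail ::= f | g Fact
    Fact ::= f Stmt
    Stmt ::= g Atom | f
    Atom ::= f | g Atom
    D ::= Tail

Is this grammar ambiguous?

Unambiguous

(D is unreachable from Tail, so its rules don't affect L(Tail).) Each reachable nonterminal has at most one production per leading terminal, and all productions are right-linear; the derivation is determined token-by-token.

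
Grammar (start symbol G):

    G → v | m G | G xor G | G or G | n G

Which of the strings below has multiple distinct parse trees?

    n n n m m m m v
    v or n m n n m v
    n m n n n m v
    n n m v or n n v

n n n m m m m v: 1 tree
v or n m n n m v: 1 tree
n m n n n m v: 1 tree
n n m v or n n v: 4 trees

n n m v or n n v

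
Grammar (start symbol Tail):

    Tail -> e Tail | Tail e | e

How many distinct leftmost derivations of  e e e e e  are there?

16

Parse trees for e e e e e (showing first 6 of 16):
  [Tail e [Tail e [Tail e [Tail e [Tail e]]]]]
  [Tail e [Tail e [Tail e [Tail [Tail e] e]]]]
  [Tail e [Tail e [Tail [Tail e [Tail e]] e]]]
  [Tail e [Tail e [Tail [Tail [Tail e] e] e]]]
  [Tail e [Tail [Tail e [Tail e [Tail e]]] e]]
  [Tail e [Tail [Tail e [Tail [Tail e] e]] e]]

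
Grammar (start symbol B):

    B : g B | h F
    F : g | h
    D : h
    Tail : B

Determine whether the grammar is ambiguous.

Only B, F are reachable from B; ignoring the rest: Restricted to the reachable nonterminals, every rule has the form A → t or A → t B, and no two rules for the same A share a first terminal. The grammar encodes a DFA — one run per string.

Unambiguous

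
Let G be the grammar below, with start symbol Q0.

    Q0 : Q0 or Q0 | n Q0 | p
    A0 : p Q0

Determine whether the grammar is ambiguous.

Witness: n p or p

Derivation 1: Q0 ⇒ Q0 or Q0 ⇒ n Q0 or Q0 ⇒ n p or Q0 ⇒ n p or p
Derivation 2: Q0 ⇒ n Q0 ⇒ n Q0 or Q0 ⇒ n p or Q0 ⇒ n p or p

Two distinct leftmost derivations for the same string.

Ambiguous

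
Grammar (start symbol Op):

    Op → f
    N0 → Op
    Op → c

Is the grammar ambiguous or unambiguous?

(N0 is unreachable from Op, so its rules don't affect L(Op).) The reachable rules are right-linear with at most one rule per (nonterminal, next-terminal) pair. Each input token forces the next rule, so parsing is deterministic.

Unambiguous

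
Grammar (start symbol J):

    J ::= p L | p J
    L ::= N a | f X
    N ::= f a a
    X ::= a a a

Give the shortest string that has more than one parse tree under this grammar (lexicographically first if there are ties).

length 5: p f a a a has 2 parse trees

Two derivations of p f a a a:
  J ⇒ p L ⇒ p N a ⇒ p f a a a
  J ⇒ p L ⇒ p f X ⇒ p f a a a

p f a a a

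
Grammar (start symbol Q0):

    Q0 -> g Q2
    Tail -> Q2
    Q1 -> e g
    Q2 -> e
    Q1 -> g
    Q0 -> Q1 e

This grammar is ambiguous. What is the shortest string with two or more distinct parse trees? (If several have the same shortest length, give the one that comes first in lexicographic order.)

g e

length 2: g e has 2 parse trees

Two derivations of g e:
  Q0 ⇒ g Q2 ⇒ g e
  Q0 ⇒ Q1 e ⇒ g e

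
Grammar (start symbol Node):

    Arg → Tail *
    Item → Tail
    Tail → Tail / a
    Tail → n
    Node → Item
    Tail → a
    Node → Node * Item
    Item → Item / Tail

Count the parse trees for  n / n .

Parse trees for n / n:
  [Node [Item [Item [Tail n]] / [Tail n]]]

1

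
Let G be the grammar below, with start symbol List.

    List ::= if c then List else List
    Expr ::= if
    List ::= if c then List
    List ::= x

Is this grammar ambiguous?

Witness: if c then if c then x else x

Derivation 1: List ⇒ if c then List else List ⇒ if c then if c then List else List ⇒ if c then if c then x else List ⇒ if c then if c then x else x
Derivation 2: List ⇒ if c then List ⇒ if c then if c then List else List ⇒ if c then if c then x else List ⇒ if c then if c then x else x

Two distinct leftmost derivations for the same string.

Ambiguous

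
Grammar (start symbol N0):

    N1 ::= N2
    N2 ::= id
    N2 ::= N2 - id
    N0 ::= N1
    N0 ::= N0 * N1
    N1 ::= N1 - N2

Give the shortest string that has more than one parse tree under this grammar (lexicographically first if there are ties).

id - id

length 1: no string has ≥2 trees
length 3: id - id has 2 parse trees

Two derivations of id - id:
  N0 ⇒ N1 ⇒ N2 ⇒ N2 - id ⇒ id - id
  N0 ⇒ N1 ⇒ N1 - N2 ⇒ N2 - N2 ⇒ id - N2 ⇒ id - id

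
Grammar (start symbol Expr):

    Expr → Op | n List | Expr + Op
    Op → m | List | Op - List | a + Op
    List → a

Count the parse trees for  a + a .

2

Parse trees for a + a:
  [Expr [Op a + [Op [List a]]]]
  [Expr [Expr [Op [List a]]] + [Op [List a]]]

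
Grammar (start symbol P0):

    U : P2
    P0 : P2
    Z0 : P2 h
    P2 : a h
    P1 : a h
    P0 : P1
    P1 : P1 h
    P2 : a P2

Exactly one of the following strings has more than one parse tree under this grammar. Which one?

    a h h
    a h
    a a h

a h h: 1 tree
a h: 2 trees
a a h: 1 tree

a h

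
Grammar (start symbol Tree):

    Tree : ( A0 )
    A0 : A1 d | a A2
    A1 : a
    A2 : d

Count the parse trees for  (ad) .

2

Parse trees for (ad):
  [Tree ( [A0 [A1 a] d] )]
  [Tree ( [A0 a [A2 d]] )]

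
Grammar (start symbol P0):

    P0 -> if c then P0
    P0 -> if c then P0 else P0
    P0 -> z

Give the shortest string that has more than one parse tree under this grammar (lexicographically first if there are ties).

if c then if c then z else z

length 1: no string has ≥2 trees
length 4: no string has ≥2 trees
length 6: no string has ≥2 trees
length 7: no string has ≥2 trees
length 9: if c then if c then z else z has 2 parse trees

Two derivations of if c then if c then z else z:
  P0 ⇒ if c then P0 ⇒ if c then if c then P0 else P0 ⇒ if c then if c then z else P0 ⇒ if c then if c then z else z
  P0 ⇒ if c then P0 else P0 ⇒ if c then if c then P0 else P0 ⇒ if c then if c then z else P0 ⇒ if c then if c then z else z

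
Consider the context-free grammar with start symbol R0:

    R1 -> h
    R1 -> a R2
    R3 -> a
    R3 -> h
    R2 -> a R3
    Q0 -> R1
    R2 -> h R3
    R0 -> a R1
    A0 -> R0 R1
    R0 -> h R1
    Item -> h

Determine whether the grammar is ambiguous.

Unambiguous

(A0, Item, Q0 are unreachable from R0, so their rules don't affect L(R0).) Each reachable nonterminal has at most one production per leading terminal, and all productions are right-linear; the derivation is determined token-by-token.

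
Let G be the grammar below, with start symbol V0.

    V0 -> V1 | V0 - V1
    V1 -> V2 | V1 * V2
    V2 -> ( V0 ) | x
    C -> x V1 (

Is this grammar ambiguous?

(C is unreachable from V0, so its rules don't affect L(V0).) This is a standard precedence ladder (V0 over V1 over V2), with each level left-recursive on its own operator ('-' at V0, '*' at V1). That structure is LR(1), hence unambiguous.

Unambiguous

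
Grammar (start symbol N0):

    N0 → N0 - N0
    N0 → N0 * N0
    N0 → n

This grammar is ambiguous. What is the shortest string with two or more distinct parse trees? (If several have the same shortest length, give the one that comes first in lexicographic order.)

length 1: no string has ≥2 trees
length 3: no string has ≥2 trees
length 5: n * n * n has 2 parse trees

Two derivations of n * n * n:
  N0 ⇒ N0 * N0 ⇒ N0 * N0 * N0 ⇒ n * N0 * N0 ⇒ n * n * N0 ⇒ n * n * n
  N0 ⇒ N0 * N0 ⇒ n * N0 ⇒ n * N0 * N0 ⇒ n * n * N0 ⇒ n * n * n

n * n * n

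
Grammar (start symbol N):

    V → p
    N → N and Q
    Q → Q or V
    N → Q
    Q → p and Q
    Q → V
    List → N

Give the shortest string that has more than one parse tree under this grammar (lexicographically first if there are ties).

length 1: no string has ≥2 trees
length 3: p and p has 2 parse trees

Two derivations of p and p:
  N ⇒ N and Q ⇒ Q and Q ⇒ V and Q ⇒ p and Q ⇒ p and V ⇒ p and p
  N ⇒ Q ⇒ p and Q ⇒ p and V ⇒ p and p

p and p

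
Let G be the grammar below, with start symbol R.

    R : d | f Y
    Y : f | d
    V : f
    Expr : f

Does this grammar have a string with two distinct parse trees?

Unambiguous

Only R, Y are reachable from R; ignoring the rest: Restricted to the reachable nonterminals, every rule has the form A → t or A → t B, and no two rules for the same A share a first terminal. The grammar encodes a DFA — one run per string.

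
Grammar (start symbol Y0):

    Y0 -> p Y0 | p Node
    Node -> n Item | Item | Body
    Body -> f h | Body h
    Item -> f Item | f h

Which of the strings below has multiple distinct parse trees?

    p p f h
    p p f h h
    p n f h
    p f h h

p p f h

p p f h: 2 trees
p p f h h: 1 tree
p n f h: 1 tree
p f h h: 1 tree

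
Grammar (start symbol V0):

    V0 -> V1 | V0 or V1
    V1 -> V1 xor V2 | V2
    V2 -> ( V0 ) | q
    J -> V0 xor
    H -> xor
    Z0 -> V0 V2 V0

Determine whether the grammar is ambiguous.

Unambiguous

Only V0, V1, V2 are reachable from V0; ignoring the rest: V0 → V0 or V1 | V1  ;  V1 → V1 xor V2 | V2  — a left-associative chain with V2 at the bottom. Each string factors uniquely by precedence.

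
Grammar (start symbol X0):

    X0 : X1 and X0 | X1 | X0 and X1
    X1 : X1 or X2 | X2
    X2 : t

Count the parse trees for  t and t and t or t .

Parse trees for t and t and t or t:
  [X0 [X1 [X2 t]] and [X0 [X1 [X2 t]] and [X0 [X1 [X1 [X2 t]] or [X2 t]]]]]
  [X0 [X1 [X2 t]] and [X0 [X0 [X1 [X2 t]]] and [X1 [X1 [X2 t]] or [X2 t]]]]
  [X0 [X0 [X1 [X2 t]] and [X0 [X1 [X2 t]]]] and [X1 [X1 [X2 t]] or [X2 t]]]
  [X0 [X0 [X0 [X1 [X2 t]]] and [X1 [X2 t]]] and [X1 [X1 [X2 t]] or [X2 t]]]

4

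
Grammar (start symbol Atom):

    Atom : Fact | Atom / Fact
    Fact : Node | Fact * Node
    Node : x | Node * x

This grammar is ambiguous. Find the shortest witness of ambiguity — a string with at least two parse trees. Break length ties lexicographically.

length 1: no string has ≥2 trees
length 3: x * x has 2 parse trees

Two derivations of x * x:
  Atom ⇒ Fact ⇒ Node ⇒ Node * x ⇒ x * x
  Atom ⇒ Fact ⇒ Fact * Node ⇒ Node * Node ⇒ x * Node ⇒ x * x

x * x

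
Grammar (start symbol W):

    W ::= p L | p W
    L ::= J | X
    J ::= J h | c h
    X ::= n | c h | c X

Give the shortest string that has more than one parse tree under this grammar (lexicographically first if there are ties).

p c h

length 2: no string has ≥2 trees
length 3: p c h has 2 parse trees

Two derivations of p c h:
  W ⇒ p L ⇒ p J ⇒ p c h
  W ⇒ p L ⇒ p X ⇒ p c h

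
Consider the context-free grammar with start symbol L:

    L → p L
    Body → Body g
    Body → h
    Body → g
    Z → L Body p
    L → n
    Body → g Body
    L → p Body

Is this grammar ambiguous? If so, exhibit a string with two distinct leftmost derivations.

Ambiguous

Witness: p g g

Derivation 1: L ⇒ p Body ⇒ p Body g ⇒ p g g
Derivation 2: L ⇒ p Body ⇒ p g Body ⇒ p g g

Two distinct leftmost derivations for the same string.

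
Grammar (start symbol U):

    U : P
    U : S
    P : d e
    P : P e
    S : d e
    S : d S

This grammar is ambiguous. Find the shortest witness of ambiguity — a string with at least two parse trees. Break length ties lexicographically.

d e

length 2: d e has 2 parse trees

Two derivations of d e:
  U ⇒ P ⇒ d e
  U ⇒ S ⇒ d e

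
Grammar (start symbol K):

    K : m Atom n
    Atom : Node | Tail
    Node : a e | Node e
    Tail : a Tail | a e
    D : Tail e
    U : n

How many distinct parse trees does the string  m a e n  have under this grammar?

Parse trees for m a e n:
  [K m [Atom [Node a e]] n]
  [K m [Atom [Tail a e]] n]

2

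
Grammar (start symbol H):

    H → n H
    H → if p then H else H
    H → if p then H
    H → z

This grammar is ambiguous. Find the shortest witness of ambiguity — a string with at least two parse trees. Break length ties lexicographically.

length 1: no string has ≥2 trees
length 2: no string has ≥2 trees
length 3: no string has ≥2 trees
length 4: no string has ≥2 trees
length 5: no string has ≥2 trees
length 6: no string has ≥2 trees
length 7: no string has ≥2 trees
length 8: no string has ≥2 trees
length 9: if p then if p then z else z has 2 parse trees

Two derivations of if p then if p then z else z:
  H ⇒ if p then H else H ⇒ if p then if p then H else H ⇒ if p then if p then z else H ⇒ if p then if p then z else z
  H ⇒ if p then H ⇒ if p then if p then H else H ⇒ if p then if p then z else H ⇒ if p then if p then z else z

if p then if p then z else z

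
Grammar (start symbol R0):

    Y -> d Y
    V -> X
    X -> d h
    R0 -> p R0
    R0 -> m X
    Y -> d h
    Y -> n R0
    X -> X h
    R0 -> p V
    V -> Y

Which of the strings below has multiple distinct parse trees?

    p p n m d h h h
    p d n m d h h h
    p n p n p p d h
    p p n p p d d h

p n p n p p d h

p p n m d h h h: 1 tree
p d n m d h h h: 1 tree
p n p n p p d h: 2 trees
p p n p p d d h: 1 tree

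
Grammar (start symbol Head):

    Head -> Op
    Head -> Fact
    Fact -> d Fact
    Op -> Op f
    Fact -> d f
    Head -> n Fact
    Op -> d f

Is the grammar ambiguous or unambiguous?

Ambiguous

Witness: d f

Derivation 1: Head ⇒ Op ⇒ d f
Derivation 2: Head ⇒ Fact ⇒ d f

Two distinct leftmost derivations for the same string.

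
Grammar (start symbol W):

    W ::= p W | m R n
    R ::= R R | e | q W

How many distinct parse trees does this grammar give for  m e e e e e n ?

14

Parse trees for m e e e e e n (showing first 6 of 14):
  [W m [R [R e] [R [R e] [R [R e] [R [R e] [R e]]]]] n]
  [W m [R [R e] [R [R e] [R [R [R e] [R e]] [R e]]]] n]
  [W m [R [R e] [R [R [R e] [R e]] [R [R e] [R e]]]] n]
  [W m [R [R e] [R [R [R e] [R [R e] [R e]]] [R e]]] n]
  [W m [R [R e] [R [R [R [R e] [R e]] [R e]] [R e]]] n]
  [W m [R [R [R e] [R e]] [R [R e] [R [R e] [R e]]]] n]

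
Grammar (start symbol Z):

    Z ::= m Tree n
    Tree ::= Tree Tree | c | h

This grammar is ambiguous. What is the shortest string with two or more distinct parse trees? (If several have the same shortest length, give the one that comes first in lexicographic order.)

length 3: no string has ≥2 trees
length 4: no string has ≥2 trees
length 5: m c c c n has 2 parse trees

Two derivations of m c c c n:
  Z ⇒ m Tree n ⇒ m Tree Tree n ⇒ m Tree Tree Tree n ⇒ m c Tree Tree n ⇒ m c c Tree n ⇒ m c c c n
  Z ⇒ m Tree n ⇒ m Tree Tree n ⇒ m c Tree n ⇒ m c Tree Tree n ⇒ m c c Tree n ⇒ m c c c n

m c c c n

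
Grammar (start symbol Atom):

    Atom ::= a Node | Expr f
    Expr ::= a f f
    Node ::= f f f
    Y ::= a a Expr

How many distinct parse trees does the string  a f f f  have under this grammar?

2

Parse trees for a f f f:
  [Atom a [Node f f f]]
  [Atom [Expr a f f] f]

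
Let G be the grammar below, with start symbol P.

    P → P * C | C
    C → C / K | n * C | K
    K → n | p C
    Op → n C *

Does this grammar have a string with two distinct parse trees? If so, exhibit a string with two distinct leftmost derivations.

Ambiguous

Witness: n * n

Derivation 1: P ⇒ P * C ⇒ C * C ⇒ K * C ⇒ n * C ⇒ n * K ⇒ n * n
Derivation 2: P ⇒ C ⇒ n * C ⇒ n * K ⇒ n * n

Two distinct leftmost derivations for the same string.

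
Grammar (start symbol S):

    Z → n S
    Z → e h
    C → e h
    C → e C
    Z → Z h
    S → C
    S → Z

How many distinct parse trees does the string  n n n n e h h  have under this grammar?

9

Parse trees for n n n n e h h (showing first 6 of 9):
  [S [Z n [S [Z n [S [Z n [S [Z n [S [Z [Z e h] h]]]]]]]]]]
  [S [Z n [S [Z n [S [Z n [S [Z [Z n [S [C e h]]] h]]]]]]]]
  [S [Z n [S [Z n [S [Z n [S [Z [Z n [S [Z e h]]] h]]]]]]]]
  [S [Z n [S [Z n [S [Z [Z n [S [Z n [S [C e h]]]]] h]]]]]]
  [S [Z n [S [Z n [S [Z [Z n [S [Z n [S [Z e h]]]]] h]]]]]]
  [S [Z n [S [Z [Z n [S [Z n [S [Z n [S [C e h]]]]]]] h]]]]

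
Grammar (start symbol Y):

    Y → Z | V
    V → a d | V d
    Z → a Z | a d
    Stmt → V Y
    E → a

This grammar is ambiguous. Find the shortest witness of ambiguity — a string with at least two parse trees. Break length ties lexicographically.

a d

length 2: a d has 2 parse trees

Two derivations of a d:
  Y ⇒ Z ⇒ a d
  Y ⇒ V ⇒ a d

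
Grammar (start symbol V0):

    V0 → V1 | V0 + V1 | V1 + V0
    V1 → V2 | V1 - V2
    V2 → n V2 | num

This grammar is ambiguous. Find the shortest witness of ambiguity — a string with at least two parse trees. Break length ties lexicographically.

num + num

length 1: no string has ≥2 trees
length 2: no string has ≥2 trees
length 3: num + num has 2 parse trees

Two derivations of num + num:
  V0 ⇒ V0 + V1 ⇒ V1 + V1 ⇒ V2 + V1 ⇒ num + V1 ⇒ num + V2 ⇒ num + num
  V0 ⇒ V1 + V0 ⇒ V2 + V0 ⇒ num + V0 ⇒ num + V1 ⇒ num + V2 ⇒ num + num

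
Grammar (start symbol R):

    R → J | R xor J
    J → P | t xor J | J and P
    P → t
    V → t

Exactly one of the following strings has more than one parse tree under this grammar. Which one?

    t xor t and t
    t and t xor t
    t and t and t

t xor t and t

t xor t and t: 3 trees
t and t xor t: 1 tree
t and t and t: 1 tree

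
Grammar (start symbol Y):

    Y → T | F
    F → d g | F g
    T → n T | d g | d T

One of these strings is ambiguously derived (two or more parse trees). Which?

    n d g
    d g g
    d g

d g

n d g: 1 tree
d g g: 1 tree
d g: 2 trees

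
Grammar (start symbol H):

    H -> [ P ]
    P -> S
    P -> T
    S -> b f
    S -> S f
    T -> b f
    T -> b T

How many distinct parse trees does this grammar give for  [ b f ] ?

Parse trees for [ b f ]:
  [H [ [P [S b f]] ]]
  [H [ [P [T b f]] ]]

2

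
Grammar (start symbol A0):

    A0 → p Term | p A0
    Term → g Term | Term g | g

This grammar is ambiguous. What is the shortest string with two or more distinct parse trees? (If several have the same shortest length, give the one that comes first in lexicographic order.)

p g g

length 2: no string has ≥2 trees
length 3: p g g has 2 parse trees

Two derivations of p g g:
  A0 ⇒ p Term ⇒ p g Term ⇒ p g g
  A0 ⇒ p Term ⇒ p Term g ⇒ p g g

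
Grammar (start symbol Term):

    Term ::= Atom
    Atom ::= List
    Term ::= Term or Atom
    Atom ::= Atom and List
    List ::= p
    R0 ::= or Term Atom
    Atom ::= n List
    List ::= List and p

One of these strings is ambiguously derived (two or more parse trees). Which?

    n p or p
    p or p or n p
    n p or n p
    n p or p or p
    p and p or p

p and p or p

n p or p: 1 tree
p or p or n p: 1 tree
n p or n p: 1 tree
n p or p or p: 1 tree
p and p or p: 2 trees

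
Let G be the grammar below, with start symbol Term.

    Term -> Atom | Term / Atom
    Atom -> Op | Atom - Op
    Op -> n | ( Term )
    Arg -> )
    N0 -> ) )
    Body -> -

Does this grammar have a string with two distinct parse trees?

Unambiguous

Only Term, Atom, Op are reachable from Term; ignoring the rest: Term → Term / Atom | Atom  ;  Atom → Atom - Op | Op  — a left-associative chain with Op at the bottom. Each string factors uniquely by precedence.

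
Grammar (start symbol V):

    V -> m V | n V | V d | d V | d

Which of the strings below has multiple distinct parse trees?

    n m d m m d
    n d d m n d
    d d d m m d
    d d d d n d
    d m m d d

d m m d d

n m d m m d: 1 tree
n d d m n d: 1 tree
d d d m m d: 1 tree
d d d d n d: 1 tree
d m m d d: 5 trees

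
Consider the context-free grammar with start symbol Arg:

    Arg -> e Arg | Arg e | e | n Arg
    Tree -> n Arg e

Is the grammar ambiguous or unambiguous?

Witness: e e

Derivation 1: Arg ⇒ e Arg ⇒ e e
Derivation 2: Arg ⇒ Arg e ⇒ e e

Two distinct leftmost derivations for the same string.

Ambiguous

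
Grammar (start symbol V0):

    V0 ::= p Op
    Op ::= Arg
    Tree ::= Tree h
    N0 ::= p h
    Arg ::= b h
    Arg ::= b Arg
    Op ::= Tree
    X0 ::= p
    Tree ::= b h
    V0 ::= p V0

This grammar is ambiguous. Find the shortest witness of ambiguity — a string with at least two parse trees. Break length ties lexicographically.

p b h

length 3: p b h has 2 parse trees

Two derivations of p b h:
  V0 ⇒ p Op ⇒ p Arg ⇒ p b h
  V0 ⇒ p Op ⇒ p Tree ⇒ p b h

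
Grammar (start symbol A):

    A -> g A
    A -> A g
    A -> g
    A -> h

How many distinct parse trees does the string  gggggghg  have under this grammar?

Parse trees for gggggghg:
  [A g [A g [A g [A g [A g [A g [A [A h] g]]]]]]]
  [A g [A g [A g [A g [A g [A [A g [A h]] g]]]]]]
  [A g [A g [A g [A g [A [A g [A g [A h]]] g]]]]]
  [A g [A g [A g [A [A g [A g [A g [A h]]]] g]]]]
  [A g [A g [A [A g [A g [A g [A g [A h]]]]] g]]]
  [A g [A [A g [A g [A g [A g [A g [A h]]]]]] g]]
  [A [A g [A g [A g [A g [A g [A g [A h]]]]]]] g]

7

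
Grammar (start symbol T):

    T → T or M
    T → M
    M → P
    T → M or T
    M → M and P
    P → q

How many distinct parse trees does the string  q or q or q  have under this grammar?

4

Parse trees for q or q or q:
  [T [T [T [M [P q]]] or [M [P q]]] or [M [P q]]]
  [T [T [M [P q]] or [T [M [P q]]]] or [M [P q]]]
  [T [M [P q]] or [T [T [M [P q]]] or [M [P q]]]]
  [T [M [P q]] or [T [M [P q]] or [T [M [P q]]]]]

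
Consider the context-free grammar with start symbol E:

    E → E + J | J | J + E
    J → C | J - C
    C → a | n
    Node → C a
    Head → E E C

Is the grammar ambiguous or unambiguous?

Ambiguous

Witness: a + a

Derivation 1: E ⇒ E + J ⇒ J + J ⇒ C + J ⇒ a + J ⇒ a + C ⇒ a + a
Derivation 2: E ⇒ J + E ⇒ C + E ⇒ a + E ⇒ a + J ⇒ a + C ⇒ a + a

Two distinct leftmost derivations for the same string.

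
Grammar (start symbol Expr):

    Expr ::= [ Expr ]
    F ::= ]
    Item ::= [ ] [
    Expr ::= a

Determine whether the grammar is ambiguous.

Unambiguous

Only Expr is reachable from Expr; ignoring the rest: Each string is a nest of matched brackets around a single atom. An opening bracket forces the recursive rule; an atom forces the base rule.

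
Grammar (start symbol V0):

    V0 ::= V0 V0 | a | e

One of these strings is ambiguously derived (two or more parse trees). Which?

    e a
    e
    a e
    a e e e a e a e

a e e e a e a e

e a: 1 tree
e: 1 tree
a e: 1 tree
a e e e a e a e: 429 trees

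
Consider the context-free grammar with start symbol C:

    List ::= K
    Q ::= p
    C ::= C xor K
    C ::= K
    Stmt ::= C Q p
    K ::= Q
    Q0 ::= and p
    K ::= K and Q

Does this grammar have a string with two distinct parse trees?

Unambiguous

(Q0, List, Stmt are unreachable from C, so their rules don't affect L(C).) C → C xor K | K  ;  K → K and Q | Q  — a left-associative chain with Q at the bottom. Each string factors uniquely by precedence.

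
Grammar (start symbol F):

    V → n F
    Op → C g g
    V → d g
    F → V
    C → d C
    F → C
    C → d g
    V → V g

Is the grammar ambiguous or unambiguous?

Witness: d g

Derivation 1: F ⇒ V ⇒ d g
Derivation 2: F ⇒ C ⇒ d g

Two distinct leftmost derivations for the same string.

Ambiguous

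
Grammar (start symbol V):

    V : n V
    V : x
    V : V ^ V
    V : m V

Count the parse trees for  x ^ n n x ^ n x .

Parse trees for x ^ n n x ^ n x:
  [V [V x] ^ [V n [V n [V [V x] ^ [V n [V x]]]]]]
  [V [V x] ^ [V n [V [V n [V x]] ^ [V n [V x]]]]]
  [V [V x] ^ [V [V n [V n [V x]]] ^ [V n [V x]]]]
  [V [V [V x] ^ [V n [V n [V x]]]] ^ [V n [V x]]]

4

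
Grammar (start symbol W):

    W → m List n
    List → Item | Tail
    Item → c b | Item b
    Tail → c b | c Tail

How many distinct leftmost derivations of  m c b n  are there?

Parse trees for m c b n:
  [W m [List [Item c b]] n]
  [W m [List [Tail c b]] n]

2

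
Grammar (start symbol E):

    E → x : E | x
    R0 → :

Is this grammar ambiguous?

Unambiguous

(R0 is unreachable from E, so its rules don't affect L(E).) Right-recursive list with a separator: after each atom, whether the separator follows determines the rule. One parse per string.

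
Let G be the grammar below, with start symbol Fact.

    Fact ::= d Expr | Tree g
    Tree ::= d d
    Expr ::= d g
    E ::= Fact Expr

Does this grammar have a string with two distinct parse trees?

Witness: d d g

Derivation 1: Fact ⇒ d Expr ⇒ d d g
Derivation 2: Fact ⇒ Tree g ⇒ d d g

Two distinct leftmost derivations for the same string.

Ambiguous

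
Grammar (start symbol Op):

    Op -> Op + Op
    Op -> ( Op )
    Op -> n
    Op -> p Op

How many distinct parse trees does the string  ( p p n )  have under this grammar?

1

Parse trees for ( p p n ):
  [Op ( [Op p [Op p [Op n]]] )]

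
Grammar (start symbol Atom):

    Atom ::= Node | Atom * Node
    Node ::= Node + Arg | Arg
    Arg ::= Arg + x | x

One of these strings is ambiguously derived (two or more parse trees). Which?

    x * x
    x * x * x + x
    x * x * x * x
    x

x * x: 1 tree
x * x * x + x: 2 trees
x * x * x * x: 1 tree
x: 1 tree

x * x * x + x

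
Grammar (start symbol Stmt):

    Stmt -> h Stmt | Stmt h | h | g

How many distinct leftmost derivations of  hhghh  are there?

6

Parse trees for hhghh:
  [Stmt h [Stmt h [Stmt [Stmt [Stmt g] h] h]]]
  [Stmt h [Stmt [Stmt h [Stmt [Stmt g] h]] h]]
  [Stmt h [Stmt [Stmt [Stmt h [Stmt g]] h] h]]
  [Stmt [Stmt h [Stmt h [Stmt [Stmt g] h]]] h]
  [Stmt [Stmt h [Stmt [Stmt h [Stmt g]] h]] h]
  [Stmt [Stmt [Stmt h [Stmt h [Stmt g]]] h] h]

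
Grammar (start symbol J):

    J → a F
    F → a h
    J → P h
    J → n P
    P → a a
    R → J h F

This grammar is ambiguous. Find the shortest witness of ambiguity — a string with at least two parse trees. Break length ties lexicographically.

length 3: a a h has 2 parse trees

Two derivations of a a h:
  J ⇒ a F ⇒ a a h
  J ⇒ P h ⇒ a a h

a a h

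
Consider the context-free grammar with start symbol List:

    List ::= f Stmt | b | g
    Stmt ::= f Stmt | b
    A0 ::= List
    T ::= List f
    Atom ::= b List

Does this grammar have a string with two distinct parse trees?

Unambiguous

(A0, T, Atom are unreachable from List, so their rules don't affect L(List).) Each reachable nonterminal has at most one production per leading terminal, and all productions are right-linear; the derivation is determined token-by-token.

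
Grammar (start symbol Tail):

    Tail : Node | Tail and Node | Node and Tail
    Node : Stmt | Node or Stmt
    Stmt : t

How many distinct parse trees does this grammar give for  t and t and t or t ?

Parse trees for t and t and t or t:
  [Tail [Tail [Tail [Node [Stmt t]]] and [Node [Stmt t]]] and [Node [Node [Stmt t]] or [Stmt t]]]
  [Tail [Tail [Node [Stmt t]] and [Tail [Node [Stmt t]]]] and [Node [Node [Stmt t]] or [Stmt t]]]
  [Tail [Node [Stmt t]] and [Tail [Tail [Node [Stmt t]]] and [Node [Node [Stmt t]] or [Stmt t]]]]
  [Tail [Node [Stmt t]] and [Tail [Node [Stmt t]] and [Tail [Node [Node [Stmt t]] or [Stmt t]]]]]

4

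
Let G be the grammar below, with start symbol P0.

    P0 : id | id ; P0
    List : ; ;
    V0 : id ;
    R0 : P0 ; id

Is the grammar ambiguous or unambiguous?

Unambiguous

(List, V0, R0 are unreachable from P0, so their rules don't affect L(P0).) Right-recursive list with a separator: after each atom, whether the separator follows determines the rule. One parse per string.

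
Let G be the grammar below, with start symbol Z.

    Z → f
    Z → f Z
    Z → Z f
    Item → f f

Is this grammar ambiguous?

Witness: f f

Derivation 1: Z ⇒ f Z ⇒ f f
Derivation 2: Z ⇒ Z f ⇒ f f

Two distinct leftmost derivations for the same string.

Ambiguous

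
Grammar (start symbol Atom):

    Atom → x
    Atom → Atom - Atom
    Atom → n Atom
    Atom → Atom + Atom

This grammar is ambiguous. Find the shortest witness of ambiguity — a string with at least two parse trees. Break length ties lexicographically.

n x + x

length 1: no string has ≥2 trees
length 2: no string has ≥2 trees
length 3: no string has ≥2 trees
length 4: n x + x has 2 parse trees

Two derivations of n x + x:
  Atom ⇒ n Atom ⇒ n Atom + Atom ⇒ n x + Atom ⇒ n x + x
  Atom ⇒ Atom + Atom ⇒ n Atom + Atom ⇒ n x + Atom ⇒ n x + x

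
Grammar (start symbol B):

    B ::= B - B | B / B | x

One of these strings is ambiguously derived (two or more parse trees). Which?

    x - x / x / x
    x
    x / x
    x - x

x - x / x / x: 5 trees
x: 1 tree
x / x: 1 tree
x - x: 1 tree

x - x / x / x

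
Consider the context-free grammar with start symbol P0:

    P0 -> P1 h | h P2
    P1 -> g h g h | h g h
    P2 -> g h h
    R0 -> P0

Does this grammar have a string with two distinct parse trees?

Ambiguous

Witness: h g h h

Derivation 1: P0 ⇒ P1 h ⇒ h g h h
Derivation 2: P0 ⇒ h P2 ⇒ h g h h

Two distinct leftmost derivations for the same string.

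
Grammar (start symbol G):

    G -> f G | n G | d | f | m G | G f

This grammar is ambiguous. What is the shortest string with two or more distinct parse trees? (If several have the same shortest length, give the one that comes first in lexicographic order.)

f f

length 1: no string has ≥2 trees
length 2: f f has 2 parse trees

Two derivations of f f:
  G ⇒ f G ⇒ f f
  G ⇒ G f ⇒ f f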